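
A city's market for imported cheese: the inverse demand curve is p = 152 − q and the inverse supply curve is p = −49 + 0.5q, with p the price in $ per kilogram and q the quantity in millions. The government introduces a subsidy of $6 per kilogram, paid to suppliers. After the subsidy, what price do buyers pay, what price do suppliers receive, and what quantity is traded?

Rewrite in direct form: qd = 152 − p and qs = 2p + 98.
Before the subsidy: set 152 − p = 2p + 98 → p* = $18, q* = 134.
With a per-unit subsidy paid to suppliers, each receives p + 6 per unit sold, so supply becomes qs = 2(p + 6) + 98.
Solving gives q = 138 with buyers paying $14 and suppliers receiving $20 (the $6 wedge).

Buyers pay $14; suppliers receive $20; quantity = 138.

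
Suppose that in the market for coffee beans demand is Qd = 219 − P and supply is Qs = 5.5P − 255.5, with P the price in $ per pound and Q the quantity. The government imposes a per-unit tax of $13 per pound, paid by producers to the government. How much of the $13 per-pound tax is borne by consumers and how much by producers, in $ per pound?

Consumers bear $11 per pound; producers bear $2 per pound.

Before the tax: set 219 − P = 5.5P − 255.5 → P* = $73, Q* = 146.
With the tax collected from producers, supply shifts: Qs = 5.5(P − 13) − 255.5.
New equilibrium: consumers pay $84, producers receive $71, Q = 135. (Wedge: Pb − Ps = 13.)
Burden on consumers: $11; on producers: $2. (They sum to $13.)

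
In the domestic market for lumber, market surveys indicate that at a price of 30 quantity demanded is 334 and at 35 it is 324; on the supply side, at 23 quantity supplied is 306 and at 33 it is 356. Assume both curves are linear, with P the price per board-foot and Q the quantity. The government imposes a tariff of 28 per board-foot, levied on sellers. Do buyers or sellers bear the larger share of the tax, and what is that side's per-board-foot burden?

Demand slope: (324 − 334)/(35 − 30) = -2, so Qd = 394 − 2P.
Supply slope: (356 − 306)/(33 − 23) = 5, so Qs = 5P + 191.
Without the tax, 394 − 2P = 5P + 191 gives 7P = 203, so P* = 29 and Q* = 336.
With the tax collected from sellers, supply shifts: Qs = 5(P − 28) + 191.
New equilibrium: buyers pay 49, sellers receive 21, Q = 296. (Wedge: Pb − Ps = 28.)
Per-board-foot burden: buyers 20, sellers 8.
Buyers take the larger share because demand is less price-elastic here (demand slope 2 vs supply slope 5).

Buyers bear the larger share: 20 per board-foot.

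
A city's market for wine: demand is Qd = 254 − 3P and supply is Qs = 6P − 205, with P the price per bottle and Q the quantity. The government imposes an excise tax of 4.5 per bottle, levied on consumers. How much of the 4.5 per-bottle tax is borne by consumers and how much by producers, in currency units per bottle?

Consumers bear 3 per bottle; producers bear 1.5 per bottle.

Without the tax, 254 − 3P = 6P − 205 gives 9P = 459, so P* = 51 and Q* = 101.
With the tax collected from consumers, demand (in seller-price terms) shifts: Qd = 254 − 3(P + 4.5).
New equilibrium: consumers pay 54, producers receive 49.5, Q = 92. (Wedge: Pb − Ps = 4.5.)
Burden on consumers: 3; on producers: 1.5. (They sum to 4.5.)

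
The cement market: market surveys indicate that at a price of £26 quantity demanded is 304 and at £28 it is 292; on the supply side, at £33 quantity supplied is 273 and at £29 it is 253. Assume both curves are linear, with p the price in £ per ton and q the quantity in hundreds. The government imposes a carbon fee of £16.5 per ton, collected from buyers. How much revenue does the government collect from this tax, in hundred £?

Demand slope: (292 − 304)/(28 − 26) = -6, so qd = 460 − 6p.
Supply slope: (253 − 273)/(29 − 33) = 5, so qs = 5p + 108.
Without the tax, 460 − 6p = 5p + 108 gives 11p = 352, so p* = £32 and q* = 268.
With the tax collected from buyers, demand (in seller-price terms) shifts: qd = 460 − 6(p + 16.5).
Solving gives q = 223 with buyers paying £39.5 and sellers receiving £23 (the £16.5 wedge).
Revenue = t · Q = 16.5 · 223 = £3679.5.

Tax revenue = £3679.5 hundred.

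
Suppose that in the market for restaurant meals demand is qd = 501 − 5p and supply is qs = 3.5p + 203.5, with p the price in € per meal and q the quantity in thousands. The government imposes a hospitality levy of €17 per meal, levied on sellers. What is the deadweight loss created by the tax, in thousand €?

Deadweight loss = €297.5 thousand.

Before the tax: set 501 − 5p = 3.5p + 203.5 → p* = €35, q* = 326.
With the tax collected from sellers, supply shifts: qs = 3.5(p − 17) + 203.5.
Solving gives q = 291 with consumers paying €42 and sellers receiving €25 (the €17 wedge).
Quantity falls by |ΔQ| = |326 − 291| = 35.
DWL = ½ · t · |ΔQ| = ½ · 17 · 35 = €297.5.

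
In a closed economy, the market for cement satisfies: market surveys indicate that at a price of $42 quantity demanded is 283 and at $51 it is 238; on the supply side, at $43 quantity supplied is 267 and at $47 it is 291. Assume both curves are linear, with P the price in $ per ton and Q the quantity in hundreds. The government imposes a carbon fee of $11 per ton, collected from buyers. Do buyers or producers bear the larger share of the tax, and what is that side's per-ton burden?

Buyers bear the larger share: $6 per ton.

Demand slope: (238 − 283)/(51 − 42) = -5, so Qd = 493 − 5P.
Supply slope: (291 − 267)/(47 − 43) = 6, so Qs = 6P + 9.
Without the tax, 493 − 5P = 6P + 9 gives 11P = 484, so P* = $44 and Q* = 273.
With the tax collected from buyers, demand (in seller-price terms) shifts: Qd = 493 − 5(P + 11).
New equilibrium: buyers pay $50, producers receive $39, Q = 243. (Wedge: Pb − Ps = 11.)
Per-ton burden: buyers $6, producers $5.
Buyers take the larger share because demand is less price-elastic here (demand slope 5 vs supply slope 6).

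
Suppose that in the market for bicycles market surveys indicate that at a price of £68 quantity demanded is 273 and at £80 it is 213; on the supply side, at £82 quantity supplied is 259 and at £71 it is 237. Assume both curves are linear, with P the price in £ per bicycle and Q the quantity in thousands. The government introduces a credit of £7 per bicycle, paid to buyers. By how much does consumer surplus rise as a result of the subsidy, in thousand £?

Demand slope: (213 − 273)/(80 − 68) = -5, so Qd = 613 − 5P.
Supply slope: (237 − 259)/(71 − 82) = 2, so Qs = 2P + 95.
Without the subsidy, 613 − 5P = 2P + 95 gives 7P = 518, so P* = £74 and Q* = 243.
With a per-unit subsidy paid to buyers, each effectively pays P − 7, so demand becomes Qd = 613 − 5(P − 7).
Solving gives Q = 253 with buyers paying £72 and sellers receiving £79 (the £7 wedge).
ΔCS is the trapezoid between Q = 253 and Q = 243 of height £2: ½ · (243 + 253) · 2 = £496.

Consumer surplus rises by £496 thousand.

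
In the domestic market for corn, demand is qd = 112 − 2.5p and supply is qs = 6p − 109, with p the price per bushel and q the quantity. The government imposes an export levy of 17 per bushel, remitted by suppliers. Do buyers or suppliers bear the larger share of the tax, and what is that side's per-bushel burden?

Buyers bear the larger share: 12 per bushel.

Before the tax: set 112 − 2.5p = 6p − 109 → p* = 26, q* = 47.
With the tax collected from suppliers, supply shifts: qs = 6(p − 17) − 109.
New equilibrium: buyers pay 38, suppliers receive 21, q = 17. (Wedge: pb − ps = 17.)
Per-bushel burden: buyers 12, suppliers 5.
Buyers take the larger share because demand is less price-elastic here (demand slope 2.5 vs supply slope 6).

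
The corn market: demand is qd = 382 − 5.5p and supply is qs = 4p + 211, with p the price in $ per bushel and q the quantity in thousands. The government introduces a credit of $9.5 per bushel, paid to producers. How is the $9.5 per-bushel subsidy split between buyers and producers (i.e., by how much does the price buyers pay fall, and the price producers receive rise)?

Buyers gain $4 per bushel; producers gain $5.5 per bushel.

Before the subsidy: set 382 − 5.5p = 4p + 211 → p* = $18, q* = 283.
With a per-unit subsidy paid to producers, each receives p + 9.5 per unit sold, so supply becomes qs = 4(p + 9.5) + 211.
New equilibrium: buyers pay $14, producers receive $23.5, q = 305. (Wedge: pb − ps = −9.5.)
Gain to buyers: $4; to producers: $5.5. (They sum to $9.5.)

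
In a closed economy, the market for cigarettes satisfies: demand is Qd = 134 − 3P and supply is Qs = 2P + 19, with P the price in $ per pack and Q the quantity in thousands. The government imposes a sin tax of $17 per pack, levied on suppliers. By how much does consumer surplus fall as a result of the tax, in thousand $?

Without the tax, 134 − 3P = 2P + 19 gives 5P = 115, so P* = $23 and Q* = 65.
With the tax collected from suppliers, supply shifts: Qs = 2(P − 17) + 19.
Solving gives Q = 44.6 with consumers paying $29.8 and suppliers receiving $12.8 (the $17 wedge).
ΔCS is the trapezoid between Q = 44.6 and Q = 65 of height $6.8: ½ · (65 + 44.6) · 6.8 = $372.64.

Consumer surplus falls by $372.64 thousand.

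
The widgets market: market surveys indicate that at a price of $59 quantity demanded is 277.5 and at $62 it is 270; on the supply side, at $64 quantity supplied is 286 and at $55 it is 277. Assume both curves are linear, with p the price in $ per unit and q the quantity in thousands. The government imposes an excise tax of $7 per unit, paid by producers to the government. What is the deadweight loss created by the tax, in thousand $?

Demand slope: (270 − 277.5)/(62 − 59) = -2.5, so qd = 425 − 2.5p.
Supply slope: (277 − 286)/(55 − 64) = 1, so qs = p + 222.
Before the tax: set 425 − 2.5p = p + 222 → p* = $58, q* = 280.
With the tax collected from producers, supply shifts: qs = (p − 7) + 222.
Solving gives q = 275 with buyers paying $60 and producers receiving $53 (the $7 wedge).
Quantity falls by |ΔQ| = |280 − 275| = 5.
DWL = ½ · t · |ΔQ| = ½ · 7 · 5 = $17.5.

Deadweight loss = $17.5 thousand.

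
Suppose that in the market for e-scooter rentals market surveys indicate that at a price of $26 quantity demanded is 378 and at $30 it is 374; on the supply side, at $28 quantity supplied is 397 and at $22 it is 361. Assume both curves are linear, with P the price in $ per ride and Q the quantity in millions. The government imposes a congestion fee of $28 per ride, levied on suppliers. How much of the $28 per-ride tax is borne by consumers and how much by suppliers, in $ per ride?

Consumers bear $24 per ride; suppliers bear $4 per ride.

Demand slope: (374 − 378)/(30 − 26) = -1, so Qd = 404 − P.
Supply slope: (361 − 397)/(22 − 28) = 6, so Qs = 6P + 229.
Before the tax: set 404 − P = 6P + 229 → P* = $25, Q* = 379.
With the tax collected from suppliers, supply shifts: Qs = 6(P − 28) + 229.
Solving gives Q = 355 with consumers paying $49 and suppliers receiving $21 (the $28 wedge).
Burden on consumers: $24; on suppliers: $4. (They sum to $28.)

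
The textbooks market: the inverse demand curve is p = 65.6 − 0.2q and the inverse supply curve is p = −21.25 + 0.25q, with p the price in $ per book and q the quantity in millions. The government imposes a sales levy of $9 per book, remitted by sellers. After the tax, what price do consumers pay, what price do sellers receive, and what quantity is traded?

Consumers pay $31; sellers receive $22; quantity = 173.

Rewrite in direct form: qd = 328 − 5p and qs = 4p + 85.
Without the tax, 328 − 5p = 4p + 85 gives 9p = 243, so p* = $27 and q* = 193.
With the tax collected from sellers, supply shifts: qs = 4(p − 9) + 85.
Solving gives q = 173 with consumers paying $31 and sellers receiving $22 (the $9 wedge).
The less price-elastic side of the market bears the larger share of a per-unit tax.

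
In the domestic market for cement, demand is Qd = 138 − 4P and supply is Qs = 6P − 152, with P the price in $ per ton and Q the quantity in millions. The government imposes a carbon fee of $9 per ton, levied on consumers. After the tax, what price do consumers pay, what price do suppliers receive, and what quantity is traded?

Consumers pay $34.4; suppliers receive $25.4; quantity = 0.4.

Before the tax: set 138 − 4P = 6P − 152 → P* = $29, Q* = 22.
With the tax collected from consumers, demand (in seller-price terms) shifts: Qd = 138 − 4(P + 9).
Solving gives Q = 0.4 with consumers paying $34.4 and suppliers receiving $25.4 (the $9 wedge).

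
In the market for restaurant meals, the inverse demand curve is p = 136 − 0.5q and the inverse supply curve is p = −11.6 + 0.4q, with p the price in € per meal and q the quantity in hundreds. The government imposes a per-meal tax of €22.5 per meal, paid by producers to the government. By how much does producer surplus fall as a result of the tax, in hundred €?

Inverting to q(p) form: qd = 272 − 2p; qs = 2.5p + 29.
Before the tax: set 272 − 2p = 2.5p + 29 → p* = €54, q* = 164.
With the tax collected from producers, supply shifts: qs = 2.5(p − 22.5) + 29.
New equilibrium: consumers pay €66.5, producers receive €44, q = 139. (Wedge: pb − ps = 22.5.)
ΔPS is the trapezoid between Q = 139 and Q = 164 of height €10: ½ · (164 + 139) · 10 = €1515.

Producer surplus falls by €1515 hundred.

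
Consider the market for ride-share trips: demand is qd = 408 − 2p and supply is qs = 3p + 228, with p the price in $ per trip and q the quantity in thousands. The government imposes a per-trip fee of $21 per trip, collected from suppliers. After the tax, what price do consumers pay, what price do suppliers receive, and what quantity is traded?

Before the tax: set 408 − 2p = 3p + 228 → p* = $36, q* = 336.
With the tax collected from suppliers, supply shifts: qs = 3(p − 21) + 228.
Solving gives q = 310.8 with consumers paying $48.6 and suppliers receiving $27.6 (the $21 wedge).
The less price-elastic side of the market bears the larger share of a per-unit tax.

Consumers pay $48.6; suppliers receive $27.6; quantity = 310.8.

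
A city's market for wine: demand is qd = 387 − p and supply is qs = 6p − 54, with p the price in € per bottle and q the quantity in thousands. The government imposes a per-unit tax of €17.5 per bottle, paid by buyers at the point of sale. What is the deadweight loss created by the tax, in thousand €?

Without the tax, 387 − p = 6p − 54 gives 7p = 441, so p* = €63 and q* = 324.
With the tax collected from buyers, demand (in seller-price terms) shifts: qd = 387 − (p + 17.5).
New equilibrium: buyers pay €78, producers receive €60.5, q = 309. (Wedge: pb − ps = 17.5.)
Quantity falls by |ΔQ| = |324 − 309| = 15.
DWL = ½ · t · |ΔQ| = ½ · 17.5 · 15 = €131.25.

Deadweight loss = €131.25 thousand.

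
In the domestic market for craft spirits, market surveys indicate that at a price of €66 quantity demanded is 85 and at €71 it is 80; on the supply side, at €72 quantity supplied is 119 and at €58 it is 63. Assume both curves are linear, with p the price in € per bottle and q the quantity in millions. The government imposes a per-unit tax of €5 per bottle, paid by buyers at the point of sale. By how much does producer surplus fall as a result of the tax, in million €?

Producer surplus falls by €85 million.

Demand slope: (80 − 85)/(71 − 66) = -1, so qd = 151 − p.
Supply slope: (63 − 119)/(58 − 72) = 4, so qs = 4p − 169.
Without the tax, 151 − p = 4p − 169 gives 5p = 320, so p* = €64 and q* = 87.
With the tax collected from buyers, demand (in seller-price terms) shifts: qd = 151 − (p + 5).
New equilibrium: buyers pay €68, sellers receive €63, q = 83. (Wedge: pb − ps = 5.)
ΔPS is the trapezoid between Q = 83 and Q = 87 of height €1: ½ · (87 + 83) · 1 = €85.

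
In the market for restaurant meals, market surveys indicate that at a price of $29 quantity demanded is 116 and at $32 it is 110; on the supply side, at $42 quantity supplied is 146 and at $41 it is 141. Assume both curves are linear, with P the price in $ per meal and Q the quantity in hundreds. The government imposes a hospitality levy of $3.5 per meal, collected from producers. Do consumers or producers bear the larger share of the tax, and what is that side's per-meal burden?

Consumers bear the larger share: $2.5 per meal.

Demand slope: (110 − 116)/(32 − 29) = -2, so Qd = 174 − 2P.
Supply slope: (141 − 146)/(41 − 42) = 5, so Qs = 5P − 64.
Before the tax: set 174 − 2P = 5P − 64 → P* = $34, Q* = 106.
With the tax collected from producers, supply shifts: Qs = 5(P − 3.5) − 64.
New equilibrium: consumers pay $36.5, producers receive $33, Q = 101. (Wedge: Pb − Ps = 3.5.)
Per-meal burden: consumers $2.5, producers $1.
Consumers take the larger share because demand is less price-elastic here (demand slope 2 vs supply slope 5).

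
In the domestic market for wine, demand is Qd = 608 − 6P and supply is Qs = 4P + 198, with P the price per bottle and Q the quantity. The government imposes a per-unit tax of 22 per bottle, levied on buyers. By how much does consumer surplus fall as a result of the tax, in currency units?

Without the tax, 608 − 6P = 4P + 198 gives 10P = 410, so P* = 41 and Q* = 362.
With the tax collected from buyers, demand (in seller-price terms) shifts: Qd = 608 − 6(P + 22).
New equilibrium: buyers pay 49.8, suppliers receive 27.8, Q = 309.2. (Wedge: Pb − Ps = 22.)
ΔCS is the trapezoid between Q = 309.2 and Q = 362 of height 8.8: ½ · (362 + 309.2) · 8.8 = 2953.28.

Consumer surplus falls by 2953.28.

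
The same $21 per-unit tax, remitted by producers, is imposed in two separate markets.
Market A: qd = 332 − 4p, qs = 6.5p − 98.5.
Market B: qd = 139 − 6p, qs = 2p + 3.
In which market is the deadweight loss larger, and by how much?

Market A: pre-tax p* = $41, q* = 168; post-tax q = 116; deadweight loss = $546.
Market B: pre-tax p* = $17, q* = 37; post-tax q = 5.5; deadweight loss = $330.75.
Difference: $546 vs $330.75 → market A is larger by $215.25.

Market A, by $215.25.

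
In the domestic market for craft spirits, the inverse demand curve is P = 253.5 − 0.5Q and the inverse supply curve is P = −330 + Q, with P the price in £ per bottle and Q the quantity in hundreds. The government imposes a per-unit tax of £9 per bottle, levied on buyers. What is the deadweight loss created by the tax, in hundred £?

Rewrite in direct form: Qd = 507 − 2P and Qs = P + 330.
Before the tax: set 507 − 2P = P + 330 → P* = £59, Q* = 389.
With the tax collected from buyers, demand (in seller-price terms) shifts: Qd = 507 − 2(P + 9).
New equilibrium: buyers pay £62, producers receive £53, Q = 383. (Wedge: Pb − Ps = 9.)
Quantity falls by |ΔQ| = |389 − 383| = 6.
DWL = ½ · t · |ΔQ| = ½ · 9 · 6 = £27.

Deadweight loss = £27 hundred.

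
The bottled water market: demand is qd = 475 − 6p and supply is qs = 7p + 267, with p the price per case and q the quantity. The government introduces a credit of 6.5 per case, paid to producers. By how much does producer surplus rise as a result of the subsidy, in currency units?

Without the subsidy, 475 − 6p = 7p + 267 gives 13p = 208, so p* = 16 and q* = 379.
With a per-unit subsidy paid to producers, each receives p + 6.5 per unit sold, so supply becomes qs = 7(p + 6.5) + 267.
New equilibrium: buyers pay 12.5, producers receive 19, q = 400. (Wedge: pb − ps = −6.5.)
ΔPS is the trapezoid between Q = 400 and Q = 379 of height 3: ½ · (379 + 400) · 3 = 1168.5.

Producer surplus rises by 1168.5.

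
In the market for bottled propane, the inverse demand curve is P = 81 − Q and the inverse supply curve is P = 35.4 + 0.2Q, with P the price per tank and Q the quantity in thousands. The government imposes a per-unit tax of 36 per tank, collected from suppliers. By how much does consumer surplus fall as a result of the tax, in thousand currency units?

Consumer surplus falls by 690 thousand.

Inverting to Q(P) form: Qd = 81 − P; Qs = 5P − 177.
Before the tax: set 81 − P = 5P − 177 → P* = 43, Q* = 38.
With the tax collected from suppliers, supply shifts: Qs = 5(P − 36) − 177.
Solving gives Q = 8 with buyers paying 73 and suppliers receiving 37 (the 36 wedge).
ΔCS is the trapezoid between Q = 8 and Q = 38 of height 30: ½ · (38 + 8) · 30 = 690.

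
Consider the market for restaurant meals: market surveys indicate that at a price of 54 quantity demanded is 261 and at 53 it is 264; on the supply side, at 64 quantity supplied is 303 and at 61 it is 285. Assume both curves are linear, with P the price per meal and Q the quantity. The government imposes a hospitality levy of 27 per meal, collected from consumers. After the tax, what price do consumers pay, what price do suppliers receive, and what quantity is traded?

Consumers pay 74; suppliers receive 47; quantity = 201.

Demand slope: (264 − 261)/(53 − 54) = -3, so Qd = 423 − 3P.
Supply slope: (285 − 303)/(61 − 64) = 6, so Qs = 6P − 81.
Without the tax, 423 − 3P = 6P − 81 gives 9P = 504, so P* = 56 and Q* = 255.
With the tax collected from consumers, demand (in seller-price terms) shifts: Qd = 423 − 3(P + 27).
New equilibrium: consumers pay 74, suppliers receive 47, Q = 201. (Wedge: Pb − Ps = 27.)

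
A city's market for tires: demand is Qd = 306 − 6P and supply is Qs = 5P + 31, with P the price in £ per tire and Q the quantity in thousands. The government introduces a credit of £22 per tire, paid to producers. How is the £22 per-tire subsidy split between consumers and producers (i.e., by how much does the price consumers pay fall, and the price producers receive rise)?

Consumers gain £10 per tire; producers gain £12 per tire.

Without the subsidy, 306 − 6P = 5P + 31 gives 11P = 275, so P* = £25 and Q* = 156.
With a per-unit subsidy paid to producers, each receives P + 22 per unit sold, so supply becomes Qs = 5(P + 22) + 31.
New equilibrium: consumers pay £15, producers receive £37, Q = 216. (Wedge: Pb − Ps = −22.)
Gain to consumers: £10; to producers: £12. (They sum to £22.)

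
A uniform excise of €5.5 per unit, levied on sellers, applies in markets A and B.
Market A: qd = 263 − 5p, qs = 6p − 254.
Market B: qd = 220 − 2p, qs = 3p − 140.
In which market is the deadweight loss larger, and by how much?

Market A, by €23.1.

Market A: pre-tax p* = €47, q* = 28; post-tax q = 13; deadweight loss = €41.25.
Market B: pre-tax p* = €72, q* = 76; post-tax q = 69.4; deadweight loss = €18.15.
Difference: €41.25 vs €18.15 → market A is larger by €23.1.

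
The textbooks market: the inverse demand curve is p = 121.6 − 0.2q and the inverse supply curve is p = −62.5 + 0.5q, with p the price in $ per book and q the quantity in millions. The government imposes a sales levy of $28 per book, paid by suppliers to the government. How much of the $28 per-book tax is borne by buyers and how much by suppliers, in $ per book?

Buyers bear $8 per book; suppliers bear $20 per book.

Rewrite in direct form: qd = 608 − 5p and qs = 2p + 125.
Without the tax, 608 − 5p = 2p + 125 gives 7p = 483, so p* = $69 and q* = 263.
With the tax collected from suppliers, supply shifts: qs = 2(p − 28) + 125.
New equilibrium: buyers pay $77, suppliers receive $49, q = 223. (Wedge: pb − ps = 28.)
Burden on buyers: $8; on suppliers: $20. (They sum to $28.)
The less price-elastic side of the market bears the larger share of a per-unit tax.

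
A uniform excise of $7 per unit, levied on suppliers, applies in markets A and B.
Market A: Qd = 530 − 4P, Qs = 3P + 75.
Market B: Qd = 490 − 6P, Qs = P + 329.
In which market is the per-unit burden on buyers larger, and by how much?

Market A: pre-tax P* = $65, Q* = 270; post-tax Q = 258; per-unit burden on buyers = $3.
Market B: pre-tax P* = $23, Q* = 352; post-tax Q = 346; per-unit burden on buyers = $1.
Difference: $3 vs $1 → market A is larger by $2.

Market A, by $2.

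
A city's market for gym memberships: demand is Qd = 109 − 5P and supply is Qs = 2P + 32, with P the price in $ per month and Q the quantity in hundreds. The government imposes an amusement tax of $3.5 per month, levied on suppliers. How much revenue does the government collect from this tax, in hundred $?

Tax revenue = $171.5 hundred.

Before the tax: set 109 − 5P = 2P + 32 → P* = $11, Q* = 54.
With the tax collected from suppliers, supply shifts: Qs = 2(P − 3.5) + 32.
Solving gives Q = 49 with consumers paying $12 and suppliers receiving $8.5 (the $3.5 wedge).
Revenue = t · Q = 3.5 · 49 = $171.5.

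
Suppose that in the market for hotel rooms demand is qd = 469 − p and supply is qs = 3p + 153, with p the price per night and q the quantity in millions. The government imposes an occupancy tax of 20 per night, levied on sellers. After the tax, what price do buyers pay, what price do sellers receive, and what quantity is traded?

Before the tax: set 469 − p = 3p + 153 → p* = 79, q* = 390.
With the tax collected from sellers, supply shifts: qs = 3(p − 20) + 153.
New equilibrium: buyers pay 94, sellers receive 74, q = 375. (Wedge: pb − ps = 20.)
The less price-elastic side of the market bears the larger share of a per-unit tax.

Buyers pay 94; sellers receive 74; quantity = 375.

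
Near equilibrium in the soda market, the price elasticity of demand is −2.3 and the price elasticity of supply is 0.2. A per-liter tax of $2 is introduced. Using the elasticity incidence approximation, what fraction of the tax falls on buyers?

Buyers' share ≈ 0.08.

Incidence ratio: buyers' share ≈ εs / (εs + |εd|) = 0.2 / (0.2 + 2.3) = 0.08.
Supply is the less elastic side, so buyers bear the smaller share.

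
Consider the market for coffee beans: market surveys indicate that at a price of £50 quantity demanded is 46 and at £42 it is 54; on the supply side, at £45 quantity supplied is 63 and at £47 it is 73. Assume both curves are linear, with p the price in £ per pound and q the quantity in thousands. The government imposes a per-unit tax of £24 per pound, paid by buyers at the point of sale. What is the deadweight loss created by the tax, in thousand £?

Demand slope: (54 − 46)/(42 − 50) = -1, so qd = 96 − p.
Supply slope: (73 − 63)/(47 − 45) = 5, so qs = 5p − 162.
Before the tax: set 96 − p = 5p − 162 → p* = £43, q* = 53.
With the tax collected from buyers, demand (in seller-price terms) shifts: qd = 96 − (p + 24).
Solving gives q = 33 with buyers paying £63 and sellers receiving £39 (the £24 wedge).
Quantity falls by |ΔQ| = |53 − 33| = 20.
DWL = ½ · t · |ΔQ| = ½ · 24 · 20 = £240.

Deadweight loss = £240 thousand.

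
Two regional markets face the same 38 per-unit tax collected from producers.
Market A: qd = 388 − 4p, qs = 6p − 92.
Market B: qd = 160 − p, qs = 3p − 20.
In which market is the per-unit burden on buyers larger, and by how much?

Market A: pre-tax p* = 48, q* = 196; post-tax q = 104.8; per-unit burden on buyers = 22.8.
Market B: pre-tax p* = 45, q* = 115; post-tax q = 86.5; per-unit burden on buyers = 28.5.
Difference: 22.8 vs 28.5 → market B is larger by 5.7.

Market B, by 5.7.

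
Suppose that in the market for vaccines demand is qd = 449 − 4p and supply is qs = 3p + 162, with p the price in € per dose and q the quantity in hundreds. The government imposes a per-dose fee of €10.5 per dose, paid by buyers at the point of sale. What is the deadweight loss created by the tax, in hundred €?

Deadweight loss = €94.5 hundred.

Before the tax: set 449 − 4p = 3p + 162 → p* = €41, q* = 285.
With the tax collected from buyers, demand (in seller-price terms) shifts: qd = 449 − 4(p + 10.5).
New equilibrium: buyers pay €45.5, sellers receive €35, q = 267. (Wedge: pb − ps = 10.5.)
Quantity falls by |ΔQ| = |285 − 267| = 18.
DWL = ½ · t · |ΔQ| = ½ · 10.5 · 18 = €94.5.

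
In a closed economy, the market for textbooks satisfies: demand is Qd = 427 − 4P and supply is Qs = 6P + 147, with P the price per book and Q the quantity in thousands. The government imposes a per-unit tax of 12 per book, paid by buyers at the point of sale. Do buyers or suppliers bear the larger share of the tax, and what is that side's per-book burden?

Buyers bear the larger share: 7.2 per book.

Without the tax, 427 − 4P = 6P + 147 gives 10P = 280, so P* = 28 and Q* = 315.
With the tax collected from buyers, demand (in seller-price terms) shifts: Qd = 427 − 4(P + 12).
New equilibrium: buyers pay 35.2, suppliers receive 23.2, Q = 286.2. (Wedge: Pb − Ps = 12.)
Per-book burden: buyers 7.2, suppliers 4.8.
Buyers take the larger share because demand is less price-elastic here (demand slope 4 vs supply slope 6).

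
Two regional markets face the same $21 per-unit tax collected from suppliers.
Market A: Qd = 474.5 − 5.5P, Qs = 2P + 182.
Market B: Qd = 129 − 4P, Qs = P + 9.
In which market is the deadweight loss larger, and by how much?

Market A: pre-tax P* = $39, Q* = 260; post-tax Q = 229.2; deadweight loss = $323.4.
Market B: pre-tax P* = $24, Q* = 33; post-tax Q = 16.2; deadweight loss = $176.4.
Difference: $323.4 vs $176.4 → market A is larger by $147.

Market A, by $147.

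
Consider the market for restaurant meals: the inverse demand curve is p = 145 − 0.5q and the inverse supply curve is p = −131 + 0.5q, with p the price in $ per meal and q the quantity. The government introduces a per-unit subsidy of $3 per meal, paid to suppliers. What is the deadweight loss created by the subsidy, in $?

Deadweight loss = $4.5.

Rewrite in direct form: qd = 290 − 2p and qs = 2p + 262.
Without the subsidy, 290 − 2p = 2p + 262 gives 4p = 28, so p* = $7 and q* = 276.
With a per-unit subsidy paid to suppliers, each receives p + 3 per unit sold, so supply becomes qs = 2(p + 3) + 262.
Solving gives q = 279 with buyers paying $5.5 and suppliers receiving $8.5 (the $3 wedge).
Quantity rises by |ΔQ| = |276 − 279| = 3.
DWL = ½ · t · |ΔQ| = ½ · 3 · 3 = $4.5.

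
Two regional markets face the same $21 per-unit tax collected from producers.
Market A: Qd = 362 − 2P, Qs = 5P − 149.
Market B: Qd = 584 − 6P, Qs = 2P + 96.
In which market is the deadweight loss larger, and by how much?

Market A: pre-tax P* = $73, Q* = 216; post-tax Q = 186; deadweight loss = $315.
Market B: pre-tax P* = $61, Q* = 218; post-tax Q = 186.5; deadweight loss = $330.75.
Difference: $315 vs $330.75 → market B is larger by $15.75.

Market B, by $15.75.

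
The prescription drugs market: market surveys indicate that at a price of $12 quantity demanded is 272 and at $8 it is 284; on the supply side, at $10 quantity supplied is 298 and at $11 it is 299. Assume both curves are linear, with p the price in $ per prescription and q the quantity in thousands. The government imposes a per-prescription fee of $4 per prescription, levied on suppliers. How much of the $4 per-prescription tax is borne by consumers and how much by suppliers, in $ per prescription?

Demand slope: (284 − 272)/(8 − 12) = -3, so qd = 308 − 3p.
Supply slope: (299 − 298)/(11 − 10) = 1, so qs = p + 288.
Without the tax, 308 − 3p = p + 288 gives 4p = 20, so p* = $5 and q* = 293.
With the tax collected from suppliers, supply shifts: qs = (p − 4) + 288.
New equilibrium: consumers pay $6, suppliers receive $2, q = 290. (Wedge: pb − ps = 4.)
Burden on consumers: $1; on suppliers: $3. (They sum to $4.)
The less price-elastic side of the market bears the larger share of a per-unit tax.

Consumers bear $1 per prescription; suppliers bear $3 per prescription.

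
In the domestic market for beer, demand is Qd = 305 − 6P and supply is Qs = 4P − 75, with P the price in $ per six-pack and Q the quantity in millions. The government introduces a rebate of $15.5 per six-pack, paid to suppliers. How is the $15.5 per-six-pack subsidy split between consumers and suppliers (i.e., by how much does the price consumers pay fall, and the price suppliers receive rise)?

Before the subsidy: set 305 − 6P = 4P − 75 → P* = $38, Q* = 77.
With a per-unit subsidy paid to suppliers, each receives P + 15.5 per unit sold, so supply becomes Qs = 4(P + 15.5) − 75.
New equilibrium: consumers pay $31.8, suppliers receive $47.3, Q = 114.2. (Wedge: Pb − Ps = −15.5.)
Gain to consumers: $6.2; to suppliers: $9.3. (They sum to $15.5.)

Consumers gain $6.2 per six-pack; suppliers gain $9.3 per six-pack.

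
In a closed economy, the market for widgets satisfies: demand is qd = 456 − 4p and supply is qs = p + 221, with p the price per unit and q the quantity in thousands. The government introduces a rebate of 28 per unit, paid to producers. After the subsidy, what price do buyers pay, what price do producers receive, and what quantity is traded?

Without the subsidy, 456 − 4p = p + 221 gives 5p = 235, so p* = 47 and q* = 268.
With a per-unit subsidy paid to producers, each receives p + 28 per unit sold, so supply becomes qs = (p + 28) + 221.
New equilibrium: buyers pay 41.4, producers receive 69.4, q = 290.4. (Wedge: pb − ps = −28.)

Buyers pay 41.4; producers receive 69.4; quantity = 290.4.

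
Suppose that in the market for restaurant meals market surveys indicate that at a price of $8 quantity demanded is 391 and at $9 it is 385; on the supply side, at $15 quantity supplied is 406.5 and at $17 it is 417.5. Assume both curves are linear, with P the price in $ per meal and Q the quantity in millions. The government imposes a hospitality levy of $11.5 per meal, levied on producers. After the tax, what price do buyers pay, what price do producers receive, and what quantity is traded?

Buyers pay $15.5; producers receive $4; quantity = 346.

Demand slope: (385 − 391)/(9 − 8) = -6, so Qd = 439 − 6P.
Supply slope: (417.5 − 406.5)/(17 − 15) = 5.5, so Qs = 5.5P + 324.
Without the tax, 439 − 6P = 5.5P + 324 gives 11.5P = 115, so P* = $10 and Q* = 379.
With the tax collected from producers, supply shifts: Qs = 5.5(P − 11.5) + 324.
Solving gives Q = 346 with buyers paying $15.5 and producers receiving $4 (the $11.5 wedge).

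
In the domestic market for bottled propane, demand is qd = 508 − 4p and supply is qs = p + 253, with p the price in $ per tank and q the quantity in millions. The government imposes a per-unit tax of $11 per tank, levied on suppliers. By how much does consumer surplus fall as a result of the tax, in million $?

Consumer surplus falls by $659.12 million.

Without the tax, 508 − 4p = p + 253 gives 5p = 255, so p* = $51 and q* = 304.
With the tax collected from suppliers, supply shifts: qs = (p − 11) + 253.
New equilibrium: consumers pay $53.2, suppliers receive $42.2, q = 295.2. (Wedge: pb − ps = 11.)
ΔCS is the trapezoid between Q = 295.2 and Q = 304 of height $2.2: ½ · (304 + 295.2) · 2.2 = $659.12.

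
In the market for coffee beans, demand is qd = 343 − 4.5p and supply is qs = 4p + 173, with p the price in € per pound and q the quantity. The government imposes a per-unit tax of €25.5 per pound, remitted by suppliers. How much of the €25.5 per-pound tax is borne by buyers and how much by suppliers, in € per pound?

Without the tax, 343 − 4.5p = 4p + 173 gives 8.5p = 170, so p* = €20 and q* = 253.
With the tax collected from suppliers, supply shifts: qs = 4(p − 25.5) + 173.
Solving gives q = 199 with buyers paying €32 and suppliers receiving €6.5 (the €25.5 wedge).
Burden on buyers: €12; on suppliers: €13.5. (They sum to €25.5.)
The less price-elastic side of the market bears the larger share of a per-unit tax.

Buyers bear €12 per pound; suppliers bear €13.5 per pound.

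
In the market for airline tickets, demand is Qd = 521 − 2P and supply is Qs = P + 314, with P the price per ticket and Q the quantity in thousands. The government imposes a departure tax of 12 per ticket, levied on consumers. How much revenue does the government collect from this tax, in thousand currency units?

Tax revenue = 4500 thousand.

Without the tax, 521 − 2P = P + 314 gives 3P = 207, so P* = 69 and Q* = 383.
With the tax collected from consumers, demand (in seller-price terms) shifts: Qd = 521 − 2(P + 12).
Solving gives Q = 375 with consumers paying 73 and producers receiving 61 (the 12 wedge).
Revenue = t · Q = 12 · 375 = 4500.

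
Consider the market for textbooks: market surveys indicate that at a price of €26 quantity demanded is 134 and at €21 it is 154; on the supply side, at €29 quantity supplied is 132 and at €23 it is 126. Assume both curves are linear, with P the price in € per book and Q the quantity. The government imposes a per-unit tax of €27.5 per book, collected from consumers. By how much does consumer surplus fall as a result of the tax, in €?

Demand slope: (154 − 134)/(21 − 26) = -4, so Qd = 238 − 4P.
Supply slope: (126 − 132)/(23 − 29) = 1, so Qs = P + 103.
Before the tax: set 238 − 4P = P + 103 → P* = €27, Q* = 130.
With the tax collected from consumers, demand (in seller-price terms) shifts: Qd = 238 − 4(P + 27.5).
New equilibrium: consumers pay €32.5, sellers receive €5, Q = 108. (Wedge: Pb − Ps = 27.5.)
ΔCS is the trapezoid between Q = 108 and Q = 130 of height €5.5: ½ · (130 + 108) · 5.5 = €654.5.

Consumer surplus falls by €654.5.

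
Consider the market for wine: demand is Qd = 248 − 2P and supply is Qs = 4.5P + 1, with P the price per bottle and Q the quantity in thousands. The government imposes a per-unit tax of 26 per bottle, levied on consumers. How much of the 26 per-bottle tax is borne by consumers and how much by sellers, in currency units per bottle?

Before the tax: set 248 − 2P = 4.5P + 1 → P* = 38, Q* = 172.
With the tax collected from consumers, demand (in seller-price terms) shifts: Qd = 248 − 2(P + 26).
New equilibrium: consumers pay 56, sellers receive 30, Q = 136. (Wedge: Pb − Ps = 26.)
Burden on consumers: 18; on sellers: 8. (They sum to 26.)
The less price-elastic side of the market bears the larger share of a per-unit tax.

Consumers bear 18 per bottle; sellers bear 8 per bottle.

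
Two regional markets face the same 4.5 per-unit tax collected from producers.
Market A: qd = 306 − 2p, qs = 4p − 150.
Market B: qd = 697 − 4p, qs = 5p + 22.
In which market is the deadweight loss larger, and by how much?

Market B, by 9.

Market A: pre-tax p* = 76, q* = 154; post-tax q = 148; deadweight loss = 13.5.
Market B: pre-tax p* = 75, q* = 397; post-tax q = 387; deadweight loss = 22.5.
Difference: 13.5 vs 22.5 → market B is larger by 9.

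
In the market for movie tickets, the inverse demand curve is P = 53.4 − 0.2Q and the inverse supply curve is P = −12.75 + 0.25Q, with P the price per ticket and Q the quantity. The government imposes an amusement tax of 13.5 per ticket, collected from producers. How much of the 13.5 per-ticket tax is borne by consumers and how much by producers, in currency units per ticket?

Rewrite in direct form: Qd = 267 − 5P and Qs = 4P + 51.
Before the tax: set 267 − 5P = 4P + 51 → P* = 24, Q* = 147.
With the tax collected from producers, supply shifts: Qs = 4(P − 13.5) + 51.
New equilibrium: consumers pay 30, producers receive 16.5, Q = 117. (Wedge: Pb − Ps = 13.5.)
Burden on consumers: 6; on producers: 7.5. (They sum to 13.5.)

Consumers bear 6 per ticket; producers bear 7.5 per ticket.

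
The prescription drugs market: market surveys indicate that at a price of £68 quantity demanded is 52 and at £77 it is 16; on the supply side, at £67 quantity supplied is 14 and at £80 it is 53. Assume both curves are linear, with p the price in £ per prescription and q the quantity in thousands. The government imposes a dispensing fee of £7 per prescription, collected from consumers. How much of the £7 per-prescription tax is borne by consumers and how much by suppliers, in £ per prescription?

Consumers bear £3 per prescription; suppliers bear £4 per prescription.

Demand slope: (16 − 52)/(77 − 68) = -4, so qd = 324 − 4p.
Supply slope: (53 − 14)/(80 − 67) = 3, so qs = 3p − 187.
Before the tax: set 324 − 4p = 3p − 187 → p* = £73, q* = 32.
With the tax collected from consumers, demand (in seller-price terms) shifts: qd = 324 − 4(p + 7).
Solving gives q = 20 with consumers paying £76 and suppliers receiving £69 (the £7 wedge).
Burden on consumers: £3; on suppliers: £4. (They sum to £7.)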